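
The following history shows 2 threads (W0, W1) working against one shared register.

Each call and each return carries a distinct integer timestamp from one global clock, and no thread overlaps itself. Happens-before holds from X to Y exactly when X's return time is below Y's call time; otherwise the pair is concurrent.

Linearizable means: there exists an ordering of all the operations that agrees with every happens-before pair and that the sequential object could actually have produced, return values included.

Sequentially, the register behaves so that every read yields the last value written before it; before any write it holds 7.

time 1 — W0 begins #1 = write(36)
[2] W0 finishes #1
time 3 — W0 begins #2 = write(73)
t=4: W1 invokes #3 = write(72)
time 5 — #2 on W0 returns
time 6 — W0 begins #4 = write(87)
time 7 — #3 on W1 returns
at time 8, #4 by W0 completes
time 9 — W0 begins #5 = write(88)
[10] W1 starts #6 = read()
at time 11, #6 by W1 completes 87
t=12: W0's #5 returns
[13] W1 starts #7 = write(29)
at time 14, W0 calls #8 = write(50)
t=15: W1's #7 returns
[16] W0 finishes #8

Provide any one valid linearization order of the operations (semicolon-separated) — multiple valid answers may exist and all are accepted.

1. #1 write(36), leaving value 36
2. #2 write(73), leaving value 73
3. #3 write(72), leaving value 72
4. #4 write(87), leaving value 87
5. #6 read() → 87, leaving value 87
6. #5 write(88), leaving value 88
7. #7 write(29), leaving value 29
8. #8 write(50), leaving value 50

#1; #2; #3; #4; #6; #5; #7; #8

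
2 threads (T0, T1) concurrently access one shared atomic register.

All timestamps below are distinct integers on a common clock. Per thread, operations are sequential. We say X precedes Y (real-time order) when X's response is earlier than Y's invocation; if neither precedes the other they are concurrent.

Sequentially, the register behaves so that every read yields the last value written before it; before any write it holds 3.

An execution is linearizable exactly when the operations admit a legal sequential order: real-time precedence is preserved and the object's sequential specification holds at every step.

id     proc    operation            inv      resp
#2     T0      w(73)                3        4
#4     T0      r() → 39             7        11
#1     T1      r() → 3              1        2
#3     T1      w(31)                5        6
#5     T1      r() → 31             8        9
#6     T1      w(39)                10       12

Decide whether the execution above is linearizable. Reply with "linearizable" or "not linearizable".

linearizable

a witness: #1, #2, #3, #5, #6, #4
after step 1 (#1 r() → 3): value 3
after step 2 (#2 w(73)): value 73
after step 3 (#3 w(31)): value 31
after step 4 (#5 r() → 31): value 31
after step 5 (#6 w(39)): value 39
after step 6 (#4 r() → 39): value 39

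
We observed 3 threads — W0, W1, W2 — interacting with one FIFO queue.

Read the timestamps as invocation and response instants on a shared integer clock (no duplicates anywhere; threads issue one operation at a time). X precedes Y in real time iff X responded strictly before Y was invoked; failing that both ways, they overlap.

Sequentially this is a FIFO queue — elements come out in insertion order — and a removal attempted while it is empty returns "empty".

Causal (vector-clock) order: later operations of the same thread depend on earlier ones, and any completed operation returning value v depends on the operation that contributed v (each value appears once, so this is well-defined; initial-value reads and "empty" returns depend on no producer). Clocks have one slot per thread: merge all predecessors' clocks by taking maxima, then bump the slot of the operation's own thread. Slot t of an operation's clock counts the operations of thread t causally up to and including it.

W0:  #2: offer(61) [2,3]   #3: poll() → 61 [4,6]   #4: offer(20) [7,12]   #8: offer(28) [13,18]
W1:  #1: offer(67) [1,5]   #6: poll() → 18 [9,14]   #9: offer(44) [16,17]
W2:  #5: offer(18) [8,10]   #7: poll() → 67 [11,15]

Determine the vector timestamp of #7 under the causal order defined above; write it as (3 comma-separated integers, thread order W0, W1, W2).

VC(#5, invoked at 8): no causal predecessors; +1 on W2 → (0, 0, 1)
VC(#1, invoked at 1): no causal predecessors; +1 on W1 → (0, 1, 0)
VC(#2, invoked at 2): no causal predecessors; +1 on W0 → (1, 0, 0)
#3, invoked 4, takes VC(#2)=(1, 0, 0) under max, adds 1 for W0 → (2, 0, 0)
#7, invoked 11, takes VC(#1)=(0, 1, 0), VC(#5)=(0, 0, 1) under max, adds 1 for W2 → (0, 1, 2)
#6, invoked 9, takes VC(#1)=(0, 1, 0), VC(#5)=(0, 0, 1) under max, adds 1 for W1 → (0, 2, 1)
#4, invoked 7, takes VC(#3)=(2, 0, 0) under max, adds 1 for W0 → (3, 0, 0)
#9, invoked 16, takes VC(#6)=(0, 2, 1) under max, adds 1 for W1 → (0, 3, 1)
#8, invoked 13, takes VC(#4)=(3, 0, 0) under max, adds 1 for W0 → (4, 0, 0)
target: VC(#7) = (0, 1, 2)

(0, 1, 2)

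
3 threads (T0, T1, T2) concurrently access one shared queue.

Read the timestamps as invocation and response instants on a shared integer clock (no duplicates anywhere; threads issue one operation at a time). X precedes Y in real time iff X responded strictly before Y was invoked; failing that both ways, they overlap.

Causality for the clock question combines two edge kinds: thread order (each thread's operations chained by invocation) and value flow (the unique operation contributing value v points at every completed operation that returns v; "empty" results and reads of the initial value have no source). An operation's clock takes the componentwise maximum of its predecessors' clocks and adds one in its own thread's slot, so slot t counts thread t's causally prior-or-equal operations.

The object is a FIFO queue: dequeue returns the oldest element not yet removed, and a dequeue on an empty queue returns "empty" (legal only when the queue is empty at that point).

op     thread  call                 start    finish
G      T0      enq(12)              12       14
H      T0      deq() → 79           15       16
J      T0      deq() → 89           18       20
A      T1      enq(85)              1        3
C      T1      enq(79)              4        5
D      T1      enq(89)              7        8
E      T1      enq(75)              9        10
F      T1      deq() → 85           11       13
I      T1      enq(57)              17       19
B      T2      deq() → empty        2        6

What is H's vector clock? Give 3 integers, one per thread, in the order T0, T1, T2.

root op B, invoked 2: fresh clock plus T2's own tick → (0, 0, 1)
root op A, invoked 1: fresh clock plus T1's own tick → (0, 1, 0)
root op G, invoked 12: fresh clock plus T0's own tick → (1, 0, 0)
VC(C, invoked at 4): max of VC(A)=(0, 1, 0), then +1 on thread T1 → (0, 2, 0)
VC(D, invoked at 7): max of VC(C)=(0, 2, 0), then +1 on thread T1 → (0, 3, 0)
VC(E, invoked at 9): max of VC(D)=(0, 3, 0), then +1 on thread T1 → (0, 4, 0)
VC(H, invoked at 15): max of VC(C)=(0, 2, 0), VC(G)=(1, 0, 0), then +1 on thread T0 → (2, 2, 0)
VC(F, invoked at 11): max of VC(A)=(0, 1, 0), VC(E)=(0, 4, 0), then +1 on thread T1 → (0, 5, 0)
VC(I, invoked at 17): max of VC(F)=(0, 5, 0), then +1 on thread T1 → (0, 6, 0)
VC(J, invoked at 18): max of VC(D)=(0, 3, 0), VC(H)=(2, 2, 0), then +1 on thread T0 → (3, 3, 0)
target: VC(H) = (2, 2, 0)

(2, 2, 0)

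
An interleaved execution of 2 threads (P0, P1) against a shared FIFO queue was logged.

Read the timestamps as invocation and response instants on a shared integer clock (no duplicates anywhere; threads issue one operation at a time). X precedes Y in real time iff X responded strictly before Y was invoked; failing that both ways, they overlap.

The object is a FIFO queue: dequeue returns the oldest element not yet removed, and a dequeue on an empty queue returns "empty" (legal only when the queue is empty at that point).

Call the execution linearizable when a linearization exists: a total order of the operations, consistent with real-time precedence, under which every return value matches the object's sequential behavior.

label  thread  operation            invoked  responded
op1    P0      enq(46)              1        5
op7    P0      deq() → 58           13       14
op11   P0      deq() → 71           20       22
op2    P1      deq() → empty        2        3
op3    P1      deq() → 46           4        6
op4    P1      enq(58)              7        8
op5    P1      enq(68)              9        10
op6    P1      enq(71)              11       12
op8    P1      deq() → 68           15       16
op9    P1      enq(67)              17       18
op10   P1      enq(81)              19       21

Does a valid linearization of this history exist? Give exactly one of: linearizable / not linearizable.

witness order: op2, op1, op3, op4, op5, op6, op7, op8, op9, op10, op11
1. op2 deq() → empty, leaving queue <>
2. op1 enq(46), leaving queue <46>
3. op3 deq() → 46, leaving queue <>
4. op4 enq(58), leaving queue <58>
5. op5 enq(68), leaving queue <58,68>
6. op6 enq(71), leaving queue <58,68,71>
7. op7 deq() → 58, leaving queue <68,71>
8. op8 deq() → 68, leaving queue <71>
9. op9 enq(67), leaving queue <71,67>
10. op10 enq(81), leaving queue <71,67,81>
11. op11 deq() → 71, leaving queue <67,81>

linearizable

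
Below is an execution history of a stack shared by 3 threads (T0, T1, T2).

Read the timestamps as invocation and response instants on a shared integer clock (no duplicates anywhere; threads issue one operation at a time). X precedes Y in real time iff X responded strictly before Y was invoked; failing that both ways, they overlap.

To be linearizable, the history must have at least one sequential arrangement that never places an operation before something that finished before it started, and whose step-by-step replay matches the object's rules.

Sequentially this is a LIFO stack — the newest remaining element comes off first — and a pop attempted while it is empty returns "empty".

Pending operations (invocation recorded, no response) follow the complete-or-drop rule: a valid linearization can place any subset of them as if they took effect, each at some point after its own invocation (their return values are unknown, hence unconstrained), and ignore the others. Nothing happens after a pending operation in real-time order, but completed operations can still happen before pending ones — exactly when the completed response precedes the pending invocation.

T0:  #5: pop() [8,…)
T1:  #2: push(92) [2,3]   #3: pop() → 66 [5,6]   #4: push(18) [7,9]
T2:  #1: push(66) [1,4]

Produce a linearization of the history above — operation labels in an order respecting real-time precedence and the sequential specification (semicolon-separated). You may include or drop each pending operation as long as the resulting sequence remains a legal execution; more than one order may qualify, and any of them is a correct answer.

1. #2 push(92), leaving stack <92>
2. #1 push(66), leaving stack <92,66>
3. #3 pop() → 66, leaving stack <92>
4. #4 push(18), leaving stack <92,18>

#2; #1; #3; #4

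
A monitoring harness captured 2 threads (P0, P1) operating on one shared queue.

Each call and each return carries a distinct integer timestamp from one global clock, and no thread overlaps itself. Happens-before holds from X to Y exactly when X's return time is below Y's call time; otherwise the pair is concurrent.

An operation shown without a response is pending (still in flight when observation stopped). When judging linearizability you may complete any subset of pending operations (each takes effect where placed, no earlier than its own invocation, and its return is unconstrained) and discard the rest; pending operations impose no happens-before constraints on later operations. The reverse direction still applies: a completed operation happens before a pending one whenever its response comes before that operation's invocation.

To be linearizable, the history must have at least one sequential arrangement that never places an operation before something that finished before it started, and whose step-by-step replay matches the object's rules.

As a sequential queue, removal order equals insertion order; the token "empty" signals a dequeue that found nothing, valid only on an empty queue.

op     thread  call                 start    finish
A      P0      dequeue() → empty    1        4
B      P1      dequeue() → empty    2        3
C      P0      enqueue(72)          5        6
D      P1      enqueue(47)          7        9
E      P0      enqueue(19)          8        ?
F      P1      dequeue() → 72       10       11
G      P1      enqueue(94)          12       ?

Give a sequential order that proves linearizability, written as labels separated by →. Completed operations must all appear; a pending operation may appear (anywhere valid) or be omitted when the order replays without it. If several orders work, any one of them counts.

1. A dequeue() → empty, leaving queue <>
2. B dequeue() → empty, leaving queue <>
3. C enqueue(72), leaving queue <72>
4. D enqueue(47), leaving queue <72,47>
5. E enqueue(19) (pending, included), leaving queue <72,47,19>
6. F dequeue() → 72, leaving queue <47,19>

A → B → C → D → E → F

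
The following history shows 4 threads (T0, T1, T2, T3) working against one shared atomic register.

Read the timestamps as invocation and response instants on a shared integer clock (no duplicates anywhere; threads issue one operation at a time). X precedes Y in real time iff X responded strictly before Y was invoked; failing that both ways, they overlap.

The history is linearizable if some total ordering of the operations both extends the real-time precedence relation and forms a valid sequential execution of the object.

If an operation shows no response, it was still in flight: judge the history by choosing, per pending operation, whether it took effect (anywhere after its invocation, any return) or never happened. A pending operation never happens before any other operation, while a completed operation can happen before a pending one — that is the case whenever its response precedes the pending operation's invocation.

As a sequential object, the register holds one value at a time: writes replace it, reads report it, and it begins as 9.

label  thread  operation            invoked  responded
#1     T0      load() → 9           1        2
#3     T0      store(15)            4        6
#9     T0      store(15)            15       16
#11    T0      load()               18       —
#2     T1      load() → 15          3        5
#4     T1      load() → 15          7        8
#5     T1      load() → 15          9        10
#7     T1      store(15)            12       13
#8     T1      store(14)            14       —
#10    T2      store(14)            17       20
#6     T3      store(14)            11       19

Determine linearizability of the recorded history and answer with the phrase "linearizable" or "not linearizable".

a witness: #1, #3, #2, #4, #5, #6, #7, #8, #9, #10
after step 1 (#1 load() → 9): value 9
after step 2 (#3 store(15)): value 15
after step 3 (#2 load() → 15): value 15
after step 4 (#4 load() → 15): value 15
after step 5 (#5 load() → 15): value 15
after step 6 (#6 store(14)): value 14
after step 7 (#7 store(15)): value 15
after step 8 (#8 store(14) (pending, included)): value 14
after step 9 (#9 store(15)): value 15
after step 10 (#10 store(14)): value 14

linearizable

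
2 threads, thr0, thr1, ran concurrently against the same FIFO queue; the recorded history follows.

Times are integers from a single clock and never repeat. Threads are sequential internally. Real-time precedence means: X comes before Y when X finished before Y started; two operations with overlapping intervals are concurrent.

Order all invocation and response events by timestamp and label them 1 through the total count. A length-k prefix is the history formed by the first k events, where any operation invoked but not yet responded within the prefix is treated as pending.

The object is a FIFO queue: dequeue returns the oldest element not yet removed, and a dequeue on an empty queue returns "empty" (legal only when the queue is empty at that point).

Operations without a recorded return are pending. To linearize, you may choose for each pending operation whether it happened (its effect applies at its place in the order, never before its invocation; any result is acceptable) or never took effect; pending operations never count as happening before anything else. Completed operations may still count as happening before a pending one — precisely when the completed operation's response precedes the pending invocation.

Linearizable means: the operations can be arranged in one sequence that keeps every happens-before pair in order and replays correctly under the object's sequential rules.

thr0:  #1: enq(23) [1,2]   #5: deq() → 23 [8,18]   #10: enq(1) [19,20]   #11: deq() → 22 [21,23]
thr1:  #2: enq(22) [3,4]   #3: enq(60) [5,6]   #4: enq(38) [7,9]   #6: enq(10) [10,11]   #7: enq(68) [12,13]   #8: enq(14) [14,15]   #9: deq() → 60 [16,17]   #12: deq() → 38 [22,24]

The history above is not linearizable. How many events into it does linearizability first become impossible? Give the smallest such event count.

17

events 1..16 are linearizable, e.g. via #1, #2, #3, #4, #5, #6, #7, #8:
step 1: #1 enq(23) — queue <23>
step 2: #2 enq(22) — queue <23,22>
step 3: #3 enq(60) — queue <23,22,60>
step 4: #4 enq(38) — queue <23,22,60,38>
step 5: #5 deq() (pending, included) — queue <22,60,38>
step 6: #6 enq(10) — queue <22,60,38,10>
step 7: #7 enq(68) — queue <22,60,38,10,68>
step 8: #8 enq(14) — queue <22,60,38,10,68,14>
event 17 — #9's response, time 17 — after it, nothing linearizes
no completion choice of the 1 pending operation (#5) rescues it — every subset was tried
sample order #1, #2, #3, #4, #6, #7, #8, #9 (pending dropped) stalls at step 8 — #9 deq() → 60 has no legal effect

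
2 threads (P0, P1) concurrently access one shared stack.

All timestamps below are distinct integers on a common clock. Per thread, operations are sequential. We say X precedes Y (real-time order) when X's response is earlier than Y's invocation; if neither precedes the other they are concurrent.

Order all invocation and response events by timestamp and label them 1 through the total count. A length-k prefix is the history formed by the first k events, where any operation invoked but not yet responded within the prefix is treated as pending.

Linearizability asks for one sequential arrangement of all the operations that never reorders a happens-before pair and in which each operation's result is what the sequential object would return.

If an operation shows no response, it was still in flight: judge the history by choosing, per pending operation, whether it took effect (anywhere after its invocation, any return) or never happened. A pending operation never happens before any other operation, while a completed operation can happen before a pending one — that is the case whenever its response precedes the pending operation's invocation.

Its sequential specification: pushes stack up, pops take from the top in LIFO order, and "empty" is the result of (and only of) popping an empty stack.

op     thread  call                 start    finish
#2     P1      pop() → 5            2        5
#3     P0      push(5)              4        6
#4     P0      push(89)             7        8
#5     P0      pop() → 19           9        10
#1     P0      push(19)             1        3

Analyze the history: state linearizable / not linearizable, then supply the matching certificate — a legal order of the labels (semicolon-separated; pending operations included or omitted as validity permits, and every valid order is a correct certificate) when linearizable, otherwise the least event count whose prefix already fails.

not linearizable — minimal violating prefix: 10 events

through event 9 a valid linearization exists; event 10 (#5 responding at time 10) ends that
every one of the 3 real-time-consistent orders over 5 completed stack ops fails the sequential spec
e.g. #1, #2, #3, #4, #5: illegal at step 2, since #2 pop() → 5 cannot apply there
e.g. #1, #3, #2, #4, #5: illegal at step 5, since #5 pop() → 19 cannot apply there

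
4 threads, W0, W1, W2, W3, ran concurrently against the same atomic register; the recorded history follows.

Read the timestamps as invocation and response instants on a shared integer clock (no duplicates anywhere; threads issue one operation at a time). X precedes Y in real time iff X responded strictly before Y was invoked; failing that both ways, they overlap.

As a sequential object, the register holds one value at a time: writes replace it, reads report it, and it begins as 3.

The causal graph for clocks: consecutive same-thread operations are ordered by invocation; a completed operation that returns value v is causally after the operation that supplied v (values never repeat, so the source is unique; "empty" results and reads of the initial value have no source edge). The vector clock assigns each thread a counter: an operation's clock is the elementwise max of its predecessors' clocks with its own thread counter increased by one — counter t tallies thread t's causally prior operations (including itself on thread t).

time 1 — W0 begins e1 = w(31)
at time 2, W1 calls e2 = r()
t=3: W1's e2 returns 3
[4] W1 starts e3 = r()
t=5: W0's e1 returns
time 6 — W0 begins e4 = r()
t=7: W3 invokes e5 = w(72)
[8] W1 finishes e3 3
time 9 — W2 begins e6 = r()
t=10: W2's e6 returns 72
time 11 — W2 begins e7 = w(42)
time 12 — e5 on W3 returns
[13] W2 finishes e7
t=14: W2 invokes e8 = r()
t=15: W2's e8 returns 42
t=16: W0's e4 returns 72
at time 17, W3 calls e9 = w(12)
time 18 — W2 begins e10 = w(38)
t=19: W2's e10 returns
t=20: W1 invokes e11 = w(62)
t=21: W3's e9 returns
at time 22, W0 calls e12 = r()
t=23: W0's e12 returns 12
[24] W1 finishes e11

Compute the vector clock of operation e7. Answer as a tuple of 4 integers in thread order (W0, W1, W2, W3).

VC(e5, invoked at 7): no causal predecessors; +1 on W3 → (0, 0, 0, 1)
VC(e2, invoked at 2): no causal predecessors; +1 on W1 → (0, 1, 0, 0)
VC(e1, invoked at 1): no causal predecessors; +1 on W0 → (1, 0, 0, 0)
VC(e9, invoked at 17): max of VC(e5)=(0, 0, 0, 1), then +1 on thread W3 → (0, 0, 0, 2)
VC(e6, invoked at 9): max of VC(e5)=(0, 0, 0, 1), then +1 on thread W2 → (0, 0, 1, 1)
VC(e3, invoked at 4): max of VC(e2)=(0, 1, 0, 0), then +1 on thread W1 → (0, 2, 0, 0)
VC(e7, invoked at 11): max of VC(e6)=(0, 0, 1, 1), then +1 on thread W2 → (0, 0, 2, 1)
VC(e11, invoked at 20): max of VC(e3)=(0, 2, 0, 0), then +1 on thread W1 → (0, 3, 0, 0)
VC(e4, invoked at 6): max of VC(e1)=(1, 0, 0, 0), VC(e5)=(0, 0, 0, 1), then +1 on thread W0 → (2, 0, 0, 1)
VC(e8, invoked at 14): max of VC(e7)=(0, 0, 2, 1), then +1 on thread W2 → (0, 0, 3, 1)
VC(e10, invoked at 18): max of VC(e8)=(0, 0, 3, 1), then +1 on thread W2 → (0, 0, 4, 1)
VC(e12, invoked at 22): max of VC(e4)=(2, 0, 0, 1), VC(e9)=(0, 0, 0, 2), then +1 on thread W0 → (3, 0, 0, 2)
target: VC(e7) = (0, 0, 2, 1)

(0, 0, 2, 1)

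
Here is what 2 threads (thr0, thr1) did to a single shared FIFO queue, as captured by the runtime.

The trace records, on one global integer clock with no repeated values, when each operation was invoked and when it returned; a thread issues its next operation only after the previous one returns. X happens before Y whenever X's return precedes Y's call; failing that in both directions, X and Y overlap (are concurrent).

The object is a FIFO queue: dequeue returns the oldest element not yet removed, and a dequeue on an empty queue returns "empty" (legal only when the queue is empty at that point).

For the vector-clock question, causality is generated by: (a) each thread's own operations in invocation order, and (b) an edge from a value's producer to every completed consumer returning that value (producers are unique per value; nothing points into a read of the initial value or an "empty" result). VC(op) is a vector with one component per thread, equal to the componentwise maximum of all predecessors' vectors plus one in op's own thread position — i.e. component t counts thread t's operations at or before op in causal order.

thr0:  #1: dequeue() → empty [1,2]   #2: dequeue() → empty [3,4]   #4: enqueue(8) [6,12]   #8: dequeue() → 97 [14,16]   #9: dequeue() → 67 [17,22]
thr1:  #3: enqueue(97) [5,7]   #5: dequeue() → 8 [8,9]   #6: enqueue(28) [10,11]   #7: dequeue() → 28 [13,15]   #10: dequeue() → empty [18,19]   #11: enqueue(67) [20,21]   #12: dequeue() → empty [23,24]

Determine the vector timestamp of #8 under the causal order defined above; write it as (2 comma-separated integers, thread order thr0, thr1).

(4, 1)

#3 (invocation 5): nothing precedes it; thr1's component alone gives (0, 1)
#1 (invocation 1): nothing precedes it; thr0's component alone gives (1, 0)
merge at #2 (invoked 3): VC(#1)=(1, 0), own-thread bump on thr0 → (2, 0)
merge at #4 (invoked 6): VC(#2)=(2, 0), own-thread bump on thr0 → (3, 0)
merge at #5 (invoked 8): VC(#3)=(0, 1), VC(#4)=(3, 0), own-thread bump on thr1 → (3, 2)
merge at #8 (invoked 14): VC(#3)=(0, 1), VC(#4)=(3, 0), own-thread bump on thr0 → (4, 1)
merge at #6 (invoked 10): VC(#5)=(3, 2), own-thread bump on thr1 → (3, 3)
merge at #7 (invoked 13): VC(#6)=(3, 3), own-thread bump on thr1 → (3, 4)
merge at #10 (invoked 18): VC(#7)=(3, 4), own-thread bump on thr1 → (3, 5)
merge at #11 (invoked 20): VC(#10)=(3, 5), own-thread bump on thr1 → (3, 6)
merge at #12 (invoked 23): VC(#11)=(3, 6), own-thread bump on thr1 → (3, 7)
merge at #9 (invoked 17): VC(#8)=(4, 1), VC(#11)=(3, 6), own-thread bump on thr0 → (5, 6)
target: VC(#8) = (4, 1)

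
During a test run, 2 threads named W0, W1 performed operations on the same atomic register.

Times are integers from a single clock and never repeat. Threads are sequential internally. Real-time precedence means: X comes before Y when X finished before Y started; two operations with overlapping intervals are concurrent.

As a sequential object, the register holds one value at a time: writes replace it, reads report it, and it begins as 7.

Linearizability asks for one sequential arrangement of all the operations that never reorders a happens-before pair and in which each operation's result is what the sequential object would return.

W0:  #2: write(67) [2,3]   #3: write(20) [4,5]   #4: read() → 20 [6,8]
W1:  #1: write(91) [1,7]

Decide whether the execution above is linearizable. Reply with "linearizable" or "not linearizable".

linearizable

a witness: #1, #2, #3, #4
step 1: #1 write(91) — value 91
step 2: #2 write(67) — value 67
step 3: #3 write(20) — value 20
step 4: #4 read() → 20 — value 20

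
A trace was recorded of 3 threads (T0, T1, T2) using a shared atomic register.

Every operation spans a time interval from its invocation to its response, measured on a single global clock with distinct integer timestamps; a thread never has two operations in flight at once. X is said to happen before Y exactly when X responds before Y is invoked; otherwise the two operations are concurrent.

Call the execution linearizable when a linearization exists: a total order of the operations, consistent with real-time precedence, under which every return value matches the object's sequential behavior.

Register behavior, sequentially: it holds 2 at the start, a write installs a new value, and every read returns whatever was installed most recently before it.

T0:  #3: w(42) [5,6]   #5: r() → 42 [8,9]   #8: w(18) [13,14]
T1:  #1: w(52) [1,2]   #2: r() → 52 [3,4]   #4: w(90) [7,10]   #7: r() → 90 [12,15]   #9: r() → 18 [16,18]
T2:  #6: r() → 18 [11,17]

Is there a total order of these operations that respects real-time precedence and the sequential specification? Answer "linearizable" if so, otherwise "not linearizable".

a witness: #1, #2, #3, #5, #4, #7, #8, #6, #9
after step 1 (#1 w(52)): value 52
after step 2 (#2 r() → 52): value 52
after step 3 (#3 w(42)): value 42
after step 4 (#5 r() → 42): value 42
after step 5 (#4 w(90)): value 90
after step 6 (#7 r() → 90): value 90
after step 7 (#8 w(18)): value 18
after step 8 (#6 r() → 18): value 18
after step 9 (#9 r() → 18): value 18

linearizable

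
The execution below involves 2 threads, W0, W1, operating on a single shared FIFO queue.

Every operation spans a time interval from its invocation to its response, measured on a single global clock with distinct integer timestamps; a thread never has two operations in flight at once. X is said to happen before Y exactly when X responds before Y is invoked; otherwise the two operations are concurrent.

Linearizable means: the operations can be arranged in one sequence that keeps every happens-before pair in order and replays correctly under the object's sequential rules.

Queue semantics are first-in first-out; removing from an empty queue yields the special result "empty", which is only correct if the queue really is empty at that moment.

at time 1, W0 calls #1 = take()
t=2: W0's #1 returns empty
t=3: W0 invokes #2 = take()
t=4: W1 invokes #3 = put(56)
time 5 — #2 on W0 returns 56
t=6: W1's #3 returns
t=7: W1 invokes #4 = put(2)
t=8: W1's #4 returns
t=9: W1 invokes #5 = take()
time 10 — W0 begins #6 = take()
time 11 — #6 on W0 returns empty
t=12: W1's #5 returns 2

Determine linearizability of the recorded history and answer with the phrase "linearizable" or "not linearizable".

a witness: #1, #3, #2, #4, #5, #6
step 1: #1 take() → empty — queue <>
step 2: #3 put(56) — queue <56>
step 3: #2 take() → 56 — queue <>
step 4: #4 put(2) — queue <2>
step 5: #5 take() → 2 — queue <>
step 6: #6 take() → empty — queue <>

linearizable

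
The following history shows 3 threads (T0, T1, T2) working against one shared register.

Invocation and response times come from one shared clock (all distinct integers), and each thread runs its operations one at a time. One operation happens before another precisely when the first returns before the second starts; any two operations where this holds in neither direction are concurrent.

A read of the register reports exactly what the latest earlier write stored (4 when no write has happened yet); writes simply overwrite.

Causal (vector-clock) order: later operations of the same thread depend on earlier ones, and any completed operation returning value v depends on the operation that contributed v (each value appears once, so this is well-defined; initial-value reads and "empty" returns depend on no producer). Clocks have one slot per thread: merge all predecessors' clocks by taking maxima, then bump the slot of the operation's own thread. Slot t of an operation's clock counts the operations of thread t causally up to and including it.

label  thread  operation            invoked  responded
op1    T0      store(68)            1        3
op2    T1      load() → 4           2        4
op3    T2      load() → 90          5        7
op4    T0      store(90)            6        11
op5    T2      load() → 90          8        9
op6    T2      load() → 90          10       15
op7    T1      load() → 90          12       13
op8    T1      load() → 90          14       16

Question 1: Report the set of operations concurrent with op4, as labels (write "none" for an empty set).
Answer: op3, op5, op6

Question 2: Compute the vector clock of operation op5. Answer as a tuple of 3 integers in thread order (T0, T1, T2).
Answer: (2, 0, 2)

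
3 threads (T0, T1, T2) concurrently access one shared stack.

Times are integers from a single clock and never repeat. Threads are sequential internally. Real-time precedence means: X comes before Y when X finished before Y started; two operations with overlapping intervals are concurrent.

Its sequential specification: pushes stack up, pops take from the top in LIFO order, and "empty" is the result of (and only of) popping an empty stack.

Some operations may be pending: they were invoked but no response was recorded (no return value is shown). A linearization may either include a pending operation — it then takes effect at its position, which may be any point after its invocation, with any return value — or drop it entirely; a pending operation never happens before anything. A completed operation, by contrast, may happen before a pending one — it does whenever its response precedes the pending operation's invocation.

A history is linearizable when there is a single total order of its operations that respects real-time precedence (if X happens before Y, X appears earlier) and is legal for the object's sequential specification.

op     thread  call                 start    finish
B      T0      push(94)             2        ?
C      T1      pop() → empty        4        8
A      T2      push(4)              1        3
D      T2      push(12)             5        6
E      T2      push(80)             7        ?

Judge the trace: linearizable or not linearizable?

not linearizable

already the first 8 events (up to C's response at time 8) admit no linearization; the first 7 still do
real-time-consistent orders of the 3 completed operations: 2 — all fail the stack replay
every completion of the 2 pending operations (B, E) was checked; none linearizes
e.g. A, C, D (pending dropped): illegal at step 2, since C pop() → empty cannot apply there
e.g. A, D, C (pending dropped): illegal at step 3, since C pop() → empty cannot apply there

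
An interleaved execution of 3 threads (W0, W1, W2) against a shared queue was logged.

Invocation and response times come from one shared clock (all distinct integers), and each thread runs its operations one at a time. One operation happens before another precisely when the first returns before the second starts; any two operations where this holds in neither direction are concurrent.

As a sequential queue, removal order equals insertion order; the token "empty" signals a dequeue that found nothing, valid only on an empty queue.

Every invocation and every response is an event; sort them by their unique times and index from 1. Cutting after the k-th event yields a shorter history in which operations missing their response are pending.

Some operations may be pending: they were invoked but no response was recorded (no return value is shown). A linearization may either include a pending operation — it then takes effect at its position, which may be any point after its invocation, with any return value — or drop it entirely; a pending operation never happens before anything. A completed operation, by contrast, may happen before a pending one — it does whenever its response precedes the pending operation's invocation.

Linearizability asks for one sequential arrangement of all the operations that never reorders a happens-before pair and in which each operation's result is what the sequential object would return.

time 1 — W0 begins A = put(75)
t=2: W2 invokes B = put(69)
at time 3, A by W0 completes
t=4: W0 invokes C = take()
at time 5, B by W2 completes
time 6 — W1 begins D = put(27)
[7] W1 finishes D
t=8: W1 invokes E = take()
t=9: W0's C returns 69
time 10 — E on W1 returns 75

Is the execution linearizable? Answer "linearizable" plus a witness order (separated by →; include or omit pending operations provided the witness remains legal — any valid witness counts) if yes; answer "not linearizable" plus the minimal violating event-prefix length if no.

after step 1 (A put(75)): queue <75>
after step 2 (B put(69)): queue <75,69>
after step 3 (D put(27)): queue <75,69,27>
after step 4 (E take() → 75): queue <69,27>
after step 5 (C take() → 69): queue <27>

linearizable — witness: A → B → D → E → C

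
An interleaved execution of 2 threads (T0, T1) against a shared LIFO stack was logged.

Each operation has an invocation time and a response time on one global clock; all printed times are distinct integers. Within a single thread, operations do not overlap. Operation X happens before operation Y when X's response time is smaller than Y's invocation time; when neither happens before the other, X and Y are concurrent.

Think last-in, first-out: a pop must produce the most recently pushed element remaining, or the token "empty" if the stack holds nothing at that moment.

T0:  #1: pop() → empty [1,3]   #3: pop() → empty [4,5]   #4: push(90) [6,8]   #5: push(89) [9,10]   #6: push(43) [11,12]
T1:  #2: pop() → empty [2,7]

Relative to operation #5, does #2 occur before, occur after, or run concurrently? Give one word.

before

#2 spans [2,7], #5 spans [9,10]
resp(#2)=7 < inv(#5)=9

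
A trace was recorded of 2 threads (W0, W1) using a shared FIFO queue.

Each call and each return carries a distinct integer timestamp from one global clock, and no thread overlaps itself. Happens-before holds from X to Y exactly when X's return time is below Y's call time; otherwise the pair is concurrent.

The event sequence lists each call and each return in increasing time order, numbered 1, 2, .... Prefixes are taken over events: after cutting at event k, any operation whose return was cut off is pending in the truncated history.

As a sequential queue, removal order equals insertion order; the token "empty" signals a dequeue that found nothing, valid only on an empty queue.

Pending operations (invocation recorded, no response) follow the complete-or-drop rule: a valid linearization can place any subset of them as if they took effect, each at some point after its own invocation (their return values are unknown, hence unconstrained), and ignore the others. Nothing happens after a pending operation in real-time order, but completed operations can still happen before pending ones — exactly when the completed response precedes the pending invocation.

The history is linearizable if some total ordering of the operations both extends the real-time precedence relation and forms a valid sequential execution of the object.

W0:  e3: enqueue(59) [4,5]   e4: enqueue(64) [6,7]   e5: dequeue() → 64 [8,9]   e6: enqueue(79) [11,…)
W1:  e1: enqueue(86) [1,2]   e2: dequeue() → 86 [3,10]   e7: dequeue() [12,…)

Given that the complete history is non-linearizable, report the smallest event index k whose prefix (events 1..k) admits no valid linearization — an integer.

one valid order for events 1..8 is e1, e2, e3, e4:
1. e1 enqueue(86), leaving queue <86>
2. e2 dequeue() (pending, included), leaving queue <>
3. e3 enqueue(59), leaving queue <59>
4. e4 enqueue(64), leaving queue <59,64>
once event 9 joins (e5's response, time 9), exhaustive search finds no witness
including or dropping the 1 pending operation (e2) in any combination fails
sample order e1, e3, e4, e5 (pending dropped) stalls at step 4 — e5 dequeue() → 64 has no legal effect

9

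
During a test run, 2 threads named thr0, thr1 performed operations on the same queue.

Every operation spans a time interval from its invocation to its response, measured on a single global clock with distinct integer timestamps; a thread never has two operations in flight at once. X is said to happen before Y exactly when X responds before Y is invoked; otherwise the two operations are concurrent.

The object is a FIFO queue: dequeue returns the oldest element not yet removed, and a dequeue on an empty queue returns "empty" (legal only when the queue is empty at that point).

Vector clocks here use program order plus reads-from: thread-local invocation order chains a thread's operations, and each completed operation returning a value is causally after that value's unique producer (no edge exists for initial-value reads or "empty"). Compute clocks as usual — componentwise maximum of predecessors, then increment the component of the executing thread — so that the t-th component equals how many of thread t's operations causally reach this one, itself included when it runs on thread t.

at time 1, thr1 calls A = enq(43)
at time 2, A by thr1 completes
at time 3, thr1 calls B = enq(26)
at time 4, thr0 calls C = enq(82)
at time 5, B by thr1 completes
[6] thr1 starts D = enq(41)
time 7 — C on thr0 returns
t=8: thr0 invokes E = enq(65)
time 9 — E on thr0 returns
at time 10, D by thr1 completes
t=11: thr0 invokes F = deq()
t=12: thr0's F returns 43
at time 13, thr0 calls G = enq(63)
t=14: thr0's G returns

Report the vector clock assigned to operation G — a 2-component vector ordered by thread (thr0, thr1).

(4, 1)

invoked at 1, A has no predecessors; its own thr1 bump gives (0, 1)
invoked at 4, C has no predecessors; its own thr0 bump gives (1, 0)
invoked at 3, B merges VC(A)=(0, 1) and bumps thr1's slot → (0, 2)
invoked at 8, E merges VC(C)=(1, 0) and bumps thr0's slot → (2, 0)
invoked at 6, D merges VC(B)=(0, 2) and bumps thr1's slot → (0, 3)
invoked at 11, F merges VC(A)=(0, 1), VC(E)=(2, 0) and bumps thr0's slot → (3, 1)
invoked at 13, G merges VC(F)=(3, 1) and bumps thr0's slot → (4, 1)
target: VC(G) = (4, 1)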